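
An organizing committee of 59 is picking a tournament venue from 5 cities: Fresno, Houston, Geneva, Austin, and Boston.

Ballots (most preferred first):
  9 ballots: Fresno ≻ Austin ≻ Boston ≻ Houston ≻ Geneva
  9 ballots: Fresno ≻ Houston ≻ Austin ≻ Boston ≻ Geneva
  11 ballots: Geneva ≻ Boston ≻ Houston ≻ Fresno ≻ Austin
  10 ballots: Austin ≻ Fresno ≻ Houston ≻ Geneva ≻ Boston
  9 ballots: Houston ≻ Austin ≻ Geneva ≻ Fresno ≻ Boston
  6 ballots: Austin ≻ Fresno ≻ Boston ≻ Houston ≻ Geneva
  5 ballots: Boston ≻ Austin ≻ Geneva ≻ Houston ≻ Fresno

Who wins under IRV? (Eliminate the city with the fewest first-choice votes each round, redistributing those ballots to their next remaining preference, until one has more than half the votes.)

Round 1: Fresno 18, Houston 9, Geneva 11, Austin 16, Boston 5. Boston eliminated.
Round 2: Fresno 18, Houston 9, Geneva 11, Austin 21. Houston eliminated.
Round 3: Fresno 18, Geneva 11, Austin 30. Austin has a majority (≥30).

Austin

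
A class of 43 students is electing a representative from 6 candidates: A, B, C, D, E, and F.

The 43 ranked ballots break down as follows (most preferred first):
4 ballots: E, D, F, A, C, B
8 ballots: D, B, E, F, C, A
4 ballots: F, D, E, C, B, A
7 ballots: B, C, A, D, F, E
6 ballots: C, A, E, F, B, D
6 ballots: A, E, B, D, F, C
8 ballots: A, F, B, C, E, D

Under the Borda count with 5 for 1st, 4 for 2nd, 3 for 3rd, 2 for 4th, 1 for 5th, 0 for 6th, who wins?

A: 4×2 + 8×0 + 4×0 + 7×3 + 6×4 + 6×5 + 8×5 = 123
B: 4×0 + 8×4 + 4×1 + 7×5 + 6×1 + 6×3 + 8×3 = 119
C: 4×1 + 8×1 + 4×2 + 7×4 + 6×5 + 6×0 + 8×2 = 94
D: 4×4 + 8×5 + 4×4 + 7×2 + 6×0 + 6×2 + 8×0 = 98
E: 4×5 + 8×3 + 4×3 + 7×0 + 6×3 + 6×4 + 8×1 = 106
F: 4×3 + 8×2 + 4×5 + 7×1 + 6×2 + 6×1 + 8×4 = 105

A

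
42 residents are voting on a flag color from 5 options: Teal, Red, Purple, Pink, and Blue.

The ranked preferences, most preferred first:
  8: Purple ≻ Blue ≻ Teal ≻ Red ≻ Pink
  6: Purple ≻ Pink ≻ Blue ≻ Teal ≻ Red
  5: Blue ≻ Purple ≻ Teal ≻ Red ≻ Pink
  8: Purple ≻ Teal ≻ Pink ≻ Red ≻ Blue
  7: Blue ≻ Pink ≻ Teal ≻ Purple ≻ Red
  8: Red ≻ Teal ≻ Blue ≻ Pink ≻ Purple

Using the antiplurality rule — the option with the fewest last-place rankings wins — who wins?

Last-place votes: Teal 0, Red 13, Purple 8, Pink 13, Blue 8.

Teal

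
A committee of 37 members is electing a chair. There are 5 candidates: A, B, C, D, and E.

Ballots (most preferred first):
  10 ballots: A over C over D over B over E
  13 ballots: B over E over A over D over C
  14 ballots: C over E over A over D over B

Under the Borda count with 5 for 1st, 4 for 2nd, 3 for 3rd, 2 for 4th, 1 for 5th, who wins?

A: 10×5 + 13×3 + 14×3 = 131
B: 10×2 + 13×5 + 14×1 = 99
C: 10×4 + 13×1 + 14×5 = 123
D: 10×3 + 13×2 + 14×2 = 84
E: 10×1 + 13×4 + 14×4 = 118

A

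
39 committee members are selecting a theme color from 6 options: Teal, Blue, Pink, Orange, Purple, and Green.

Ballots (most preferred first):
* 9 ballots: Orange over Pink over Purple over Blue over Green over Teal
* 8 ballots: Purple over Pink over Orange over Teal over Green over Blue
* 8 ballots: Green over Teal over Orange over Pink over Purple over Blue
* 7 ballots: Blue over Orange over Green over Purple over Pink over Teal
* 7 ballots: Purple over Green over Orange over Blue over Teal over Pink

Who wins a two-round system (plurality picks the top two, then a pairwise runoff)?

Round 1 first-place votes: Teal 0, Blue 7, Pink 0, Orange 9, Purple 15, Green 8. Purple and Orange advance.
Runoff: Purple is ranked above Orange on 15 ballots, Orange above Purple on 24.

Orange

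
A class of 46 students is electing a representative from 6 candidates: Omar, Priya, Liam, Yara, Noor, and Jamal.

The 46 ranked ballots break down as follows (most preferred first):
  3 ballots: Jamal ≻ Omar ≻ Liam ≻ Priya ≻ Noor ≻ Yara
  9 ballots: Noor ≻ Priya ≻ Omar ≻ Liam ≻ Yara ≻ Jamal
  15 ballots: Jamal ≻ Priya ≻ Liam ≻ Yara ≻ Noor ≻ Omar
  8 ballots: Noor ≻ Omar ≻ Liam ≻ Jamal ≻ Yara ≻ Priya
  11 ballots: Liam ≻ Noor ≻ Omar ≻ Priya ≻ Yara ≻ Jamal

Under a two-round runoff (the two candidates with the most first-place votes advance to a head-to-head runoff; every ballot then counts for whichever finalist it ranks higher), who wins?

Round 1 first-place votes: Omar 0, Priya 0, Liam 11, Yara 0, Noor 17, Jamal 18. Jamal and Noor advance.
Runoff: Jamal is ranked above Noor on 18 ballots, Noor above Jamal on 28.

Noor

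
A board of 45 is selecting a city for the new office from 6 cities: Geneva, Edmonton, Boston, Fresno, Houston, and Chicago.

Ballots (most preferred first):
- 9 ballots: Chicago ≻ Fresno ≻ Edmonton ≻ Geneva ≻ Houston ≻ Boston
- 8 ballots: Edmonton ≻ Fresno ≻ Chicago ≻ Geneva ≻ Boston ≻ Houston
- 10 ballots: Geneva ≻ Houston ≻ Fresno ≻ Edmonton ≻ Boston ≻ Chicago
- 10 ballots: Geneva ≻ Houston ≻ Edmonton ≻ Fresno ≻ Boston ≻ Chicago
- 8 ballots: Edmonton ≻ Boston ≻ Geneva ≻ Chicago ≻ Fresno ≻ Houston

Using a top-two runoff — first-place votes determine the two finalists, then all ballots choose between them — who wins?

Edmonton

Round 1 first-place votes: Geneva 20, Edmonton 16, Boston 0, Fresno 0, Houston 0, Chicago 9. Geneva and Edmonton advance.
Runoff: Geneva is ranked above Edmonton on 20 ballots, Edmonton above Geneva on 25.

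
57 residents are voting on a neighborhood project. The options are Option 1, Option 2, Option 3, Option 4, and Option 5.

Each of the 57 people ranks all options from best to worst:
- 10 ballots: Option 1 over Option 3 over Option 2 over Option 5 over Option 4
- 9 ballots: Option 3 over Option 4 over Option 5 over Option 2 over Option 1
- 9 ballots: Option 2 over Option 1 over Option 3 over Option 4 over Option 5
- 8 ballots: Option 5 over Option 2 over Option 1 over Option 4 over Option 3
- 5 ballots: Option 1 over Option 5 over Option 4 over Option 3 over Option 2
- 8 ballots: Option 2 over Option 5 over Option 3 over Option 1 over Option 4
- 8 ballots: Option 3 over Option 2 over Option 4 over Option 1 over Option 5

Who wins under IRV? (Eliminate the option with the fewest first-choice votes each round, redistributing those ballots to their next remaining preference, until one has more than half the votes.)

Option 3

Round 1: Option 1 15, Option 2 17, Option 3 17, Option 4 0, Option 5 8. Option 4 eliminated.
Round 2: Option 1 15, Option 2 17, Option 3 17, Option 5 8. Option 5 eliminated.
Round 3: Option 1 15, Option 2 25, Option 3 17. Option 1 eliminated.
Round 4: Option 2 25, Option 3 32. Option 3 has a majority (≥29).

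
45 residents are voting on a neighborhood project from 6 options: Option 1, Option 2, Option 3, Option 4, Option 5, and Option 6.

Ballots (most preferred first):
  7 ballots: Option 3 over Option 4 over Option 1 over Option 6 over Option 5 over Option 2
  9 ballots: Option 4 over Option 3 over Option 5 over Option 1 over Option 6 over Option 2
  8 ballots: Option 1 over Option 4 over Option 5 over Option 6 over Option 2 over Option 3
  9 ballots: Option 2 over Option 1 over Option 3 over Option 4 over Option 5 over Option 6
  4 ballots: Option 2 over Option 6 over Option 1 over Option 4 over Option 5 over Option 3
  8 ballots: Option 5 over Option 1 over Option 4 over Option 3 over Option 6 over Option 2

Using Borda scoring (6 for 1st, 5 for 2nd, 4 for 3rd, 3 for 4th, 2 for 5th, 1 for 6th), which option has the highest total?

Option 1

Option 1: 7×4 + 9×3 + 8×6 + 9×5 + 4×4 + 8×5 = 204
Option 2: 7×1 + 9×1 + 8×2 + 9×6 + 4×6 + 8×1 = 118
Option 3: 7×6 + 9×5 + 8×1 + 9×4 + 4×1 + 8×3 = 159
Option 4: 7×5 + 9×6 + 8×5 + 9×3 + 4×3 + 8×4 = 200
Option 5: 7×2 + 9×4 + 8×4 + 9×2 + 4×2 + 8×6 = 156
Option 6: 7×3 + 9×2 + 8×3 + 9×1 + 4×5 + 8×2 = 108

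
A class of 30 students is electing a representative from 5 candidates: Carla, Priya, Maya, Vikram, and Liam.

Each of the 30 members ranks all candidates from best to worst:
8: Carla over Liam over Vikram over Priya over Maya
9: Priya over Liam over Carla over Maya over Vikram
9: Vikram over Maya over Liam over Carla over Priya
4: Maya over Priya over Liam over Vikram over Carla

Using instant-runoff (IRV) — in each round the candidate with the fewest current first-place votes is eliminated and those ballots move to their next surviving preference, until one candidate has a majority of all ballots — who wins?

Round 1: Carla 8, Priya 9, Maya 4, Vikram 9, Liam 0. Liam eliminated.
Round 2: Carla 8, Priya 9, Maya 4, Vikram 9. Maya eliminated.
Round 3: Carla 8, Priya 13, Vikram 9. Carla eliminated.
Round 4: Priya 13, Vikram 17. Vikram has a majority (≥16).

Vikram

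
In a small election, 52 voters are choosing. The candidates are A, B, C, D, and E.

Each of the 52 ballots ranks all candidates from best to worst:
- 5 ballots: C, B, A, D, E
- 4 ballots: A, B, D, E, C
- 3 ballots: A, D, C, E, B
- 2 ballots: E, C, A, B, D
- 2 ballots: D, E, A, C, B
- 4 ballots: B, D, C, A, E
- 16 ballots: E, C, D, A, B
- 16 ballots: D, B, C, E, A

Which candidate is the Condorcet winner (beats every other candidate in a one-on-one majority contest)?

D

D vs A: 38–14
D vs B: 37–15
D vs C: 29–23
D vs E: 34–18
D beats every other candidate.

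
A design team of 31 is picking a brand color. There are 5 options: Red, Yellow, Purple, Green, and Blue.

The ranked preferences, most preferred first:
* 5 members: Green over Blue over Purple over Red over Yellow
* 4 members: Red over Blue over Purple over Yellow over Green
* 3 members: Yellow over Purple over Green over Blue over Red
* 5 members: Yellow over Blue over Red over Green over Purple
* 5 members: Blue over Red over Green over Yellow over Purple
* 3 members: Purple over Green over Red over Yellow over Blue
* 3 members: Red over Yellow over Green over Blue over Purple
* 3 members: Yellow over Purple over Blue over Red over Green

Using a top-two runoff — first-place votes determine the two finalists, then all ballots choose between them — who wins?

Round 1 first-place votes: Red 7, Yellow 11, Purple 3, Green 5, Blue 5. Yellow and Red advance.
Runoff: Yellow is ranked above Red on 11 ballots, Red above Yellow on 20.

Red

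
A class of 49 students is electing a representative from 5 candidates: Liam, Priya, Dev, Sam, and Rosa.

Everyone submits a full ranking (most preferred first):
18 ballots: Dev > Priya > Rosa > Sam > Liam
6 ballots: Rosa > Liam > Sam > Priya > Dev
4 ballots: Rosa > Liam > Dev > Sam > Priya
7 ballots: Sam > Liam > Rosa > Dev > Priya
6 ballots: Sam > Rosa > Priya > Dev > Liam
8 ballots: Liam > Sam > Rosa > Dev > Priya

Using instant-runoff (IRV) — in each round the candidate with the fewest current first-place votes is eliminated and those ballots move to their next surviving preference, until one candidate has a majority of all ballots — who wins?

Sam

Round 1: Liam 8, Priya 0, Dev 18, Sam 13, Rosa 10. Priya eliminated.
Round 2: Liam 8, Dev 18, Sam 13, Rosa 10. Liam eliminated.
Round 3: Dev 18, Sam 21, Rosa 10. Rosa eliminated.
Round 4: Dev 22, Sam 27. Sam has a majority (≥25).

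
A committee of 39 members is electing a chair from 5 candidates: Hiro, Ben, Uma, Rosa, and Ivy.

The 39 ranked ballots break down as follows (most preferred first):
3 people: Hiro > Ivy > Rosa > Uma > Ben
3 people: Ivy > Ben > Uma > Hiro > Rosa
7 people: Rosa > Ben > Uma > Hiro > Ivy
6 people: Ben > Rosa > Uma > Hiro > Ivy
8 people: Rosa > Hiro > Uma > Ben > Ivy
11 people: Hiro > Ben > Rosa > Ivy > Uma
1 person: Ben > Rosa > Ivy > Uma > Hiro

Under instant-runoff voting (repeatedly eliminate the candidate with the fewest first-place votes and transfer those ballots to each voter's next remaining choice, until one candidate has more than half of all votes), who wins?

Rosa

Round 1: Hiro 14, Ben 7, Uma 0, Rosa 15, Ivy 3. Uma eliminated.
Round 2: Hiro 14, Ben 7, Rosa 15, Ivy 3. Ivy eliminated.
Round 3: Hiro 14, Ben 10, Rosa 15. Ben eliminated.
Round 4: Hiro 17, Rosa 22. Rosa has a majority (≥20).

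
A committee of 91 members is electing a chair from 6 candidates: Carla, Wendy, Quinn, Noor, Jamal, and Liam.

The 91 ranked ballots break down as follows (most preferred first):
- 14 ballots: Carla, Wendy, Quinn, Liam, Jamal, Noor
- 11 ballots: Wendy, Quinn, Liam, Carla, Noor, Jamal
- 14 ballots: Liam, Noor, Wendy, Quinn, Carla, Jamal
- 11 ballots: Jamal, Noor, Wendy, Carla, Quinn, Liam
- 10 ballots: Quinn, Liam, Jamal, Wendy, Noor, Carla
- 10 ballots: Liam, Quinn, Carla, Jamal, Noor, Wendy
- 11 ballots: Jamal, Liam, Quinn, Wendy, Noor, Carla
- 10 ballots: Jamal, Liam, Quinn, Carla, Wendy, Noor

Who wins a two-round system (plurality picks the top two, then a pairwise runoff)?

Liam

Round 1 first-place votes: Carla 14, Wendy 11, Quinn 10, Noor 0, Jamal 32, Liam 24. Jamal and Liam advance.
Runoff: Jamal is ranked above Liam on 32 ballots, Liam above Jamal on 59.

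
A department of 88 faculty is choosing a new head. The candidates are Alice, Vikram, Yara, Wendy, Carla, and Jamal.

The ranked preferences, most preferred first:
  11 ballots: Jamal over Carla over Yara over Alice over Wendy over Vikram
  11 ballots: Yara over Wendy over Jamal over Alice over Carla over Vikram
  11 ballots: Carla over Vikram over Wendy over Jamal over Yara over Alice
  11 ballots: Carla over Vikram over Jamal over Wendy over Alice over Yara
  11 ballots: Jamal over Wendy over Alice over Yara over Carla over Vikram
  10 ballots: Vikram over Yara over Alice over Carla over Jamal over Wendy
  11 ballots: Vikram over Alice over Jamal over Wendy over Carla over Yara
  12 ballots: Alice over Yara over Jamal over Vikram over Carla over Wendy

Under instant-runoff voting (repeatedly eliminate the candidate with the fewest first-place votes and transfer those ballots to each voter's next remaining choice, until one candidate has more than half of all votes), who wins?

Jamal

Round 1: Alice 12, Vikram 21, Yara 11, Wendy 0, Carla 22, Jamal 22. Wendy eliminated.
Round 2: Alice 12, Vikram 21, Yara 11, Carla 22, Jamal 22. Yara eliminated.
Round 3: Alice 12, Vikram 21, Carla 22, Jamal 33. Alice eliminated.
Round 4: Vikram 21, Carla 22, Jamal 45. Jamal has a majority (≥45).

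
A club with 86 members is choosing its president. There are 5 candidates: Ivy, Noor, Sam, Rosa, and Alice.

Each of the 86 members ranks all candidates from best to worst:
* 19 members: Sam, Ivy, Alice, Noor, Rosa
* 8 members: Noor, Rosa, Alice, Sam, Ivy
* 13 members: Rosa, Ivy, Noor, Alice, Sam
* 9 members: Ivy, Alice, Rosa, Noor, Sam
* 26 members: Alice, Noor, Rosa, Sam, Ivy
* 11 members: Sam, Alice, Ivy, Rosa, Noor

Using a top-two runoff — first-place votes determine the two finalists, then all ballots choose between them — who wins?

Alice

Round 1 first-place votes: Ivy 9, Noor 8, Sam 30, Rosa 13, Alice 26. Sam and Alice advance.
Runoff: Sam is ranked above Alice on 30 ballots, Alice above Sam on 56.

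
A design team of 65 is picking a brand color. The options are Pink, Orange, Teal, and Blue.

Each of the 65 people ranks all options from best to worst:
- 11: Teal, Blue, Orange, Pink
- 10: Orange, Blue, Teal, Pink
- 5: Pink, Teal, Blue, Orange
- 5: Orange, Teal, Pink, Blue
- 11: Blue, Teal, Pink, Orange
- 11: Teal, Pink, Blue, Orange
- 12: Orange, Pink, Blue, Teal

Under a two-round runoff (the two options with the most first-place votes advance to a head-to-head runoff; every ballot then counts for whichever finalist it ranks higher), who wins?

Round 1 first-place votes: Pink 5, Orange 27, Teal 22, Blue 11. Orange and Teal advance.
Runoff: Orange is ranked above Teal on 27 ballots, Teal above Orange on 38.

Teal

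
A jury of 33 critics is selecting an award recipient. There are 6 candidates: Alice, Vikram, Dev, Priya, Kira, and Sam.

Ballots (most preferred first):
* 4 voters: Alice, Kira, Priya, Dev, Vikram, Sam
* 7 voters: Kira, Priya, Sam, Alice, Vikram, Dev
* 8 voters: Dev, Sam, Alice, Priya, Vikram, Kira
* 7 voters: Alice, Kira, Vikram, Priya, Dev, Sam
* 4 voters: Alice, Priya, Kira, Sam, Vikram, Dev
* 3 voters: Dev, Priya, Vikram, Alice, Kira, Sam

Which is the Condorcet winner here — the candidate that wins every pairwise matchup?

Alice vs Vikram: 30–3
Alice vs Dev: 22–11
Alice vs Priya: 23–10
Alice vs Kira: 26–7
Alice vs Sam: 18–15
Alice beats every other candidate.

Alice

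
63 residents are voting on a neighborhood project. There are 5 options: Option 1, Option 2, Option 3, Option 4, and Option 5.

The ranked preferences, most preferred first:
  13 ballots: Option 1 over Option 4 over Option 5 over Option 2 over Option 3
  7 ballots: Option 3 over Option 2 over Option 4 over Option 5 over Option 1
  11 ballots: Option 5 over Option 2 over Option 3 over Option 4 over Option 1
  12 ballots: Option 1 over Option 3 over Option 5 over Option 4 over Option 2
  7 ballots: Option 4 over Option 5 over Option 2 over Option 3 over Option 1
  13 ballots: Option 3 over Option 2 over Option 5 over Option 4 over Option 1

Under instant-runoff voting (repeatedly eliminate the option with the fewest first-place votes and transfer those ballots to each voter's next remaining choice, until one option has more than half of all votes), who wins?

Option 3

Round 1: Option 1 25, Option 2 0, Option 3 20, Option 4 7, Option 5 11. Option 2 eliminated.
Round 2: Option 1 25, Option 3 20, Option 4 7, Option 5 11. Option 4 eliminated.
Round 3: Option 1 25, Option 3 20, Option 5 18. Option 5 eliminated.
Round 4: Option 1 25, Option 3 38. Option 3 has a majority (≥32).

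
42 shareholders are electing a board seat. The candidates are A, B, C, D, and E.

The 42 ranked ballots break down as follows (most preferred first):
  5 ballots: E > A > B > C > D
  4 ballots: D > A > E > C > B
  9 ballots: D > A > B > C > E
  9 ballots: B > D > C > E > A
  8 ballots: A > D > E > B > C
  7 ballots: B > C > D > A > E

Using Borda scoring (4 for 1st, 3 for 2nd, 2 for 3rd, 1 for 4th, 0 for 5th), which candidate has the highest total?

D

A: 5×3 + 4×3 + 9×3 + 9×0 + 8×4 + 7×1 = 93
B: 5×2 + 4×0 + 9×2 + 9×4 + 8×1 + 7×4 = 100
C: 5×1 + 4×1 + 9×1 + 9×2 + 8×0 + 7×3 = 57
D: 5×0 + 4×4 + 9×4 + 9×3 + 8×3 + 7×2 = 117
E: 5×4 + 4×2 + 9×0 + 9×1 + 8×2 + 7×0 = 53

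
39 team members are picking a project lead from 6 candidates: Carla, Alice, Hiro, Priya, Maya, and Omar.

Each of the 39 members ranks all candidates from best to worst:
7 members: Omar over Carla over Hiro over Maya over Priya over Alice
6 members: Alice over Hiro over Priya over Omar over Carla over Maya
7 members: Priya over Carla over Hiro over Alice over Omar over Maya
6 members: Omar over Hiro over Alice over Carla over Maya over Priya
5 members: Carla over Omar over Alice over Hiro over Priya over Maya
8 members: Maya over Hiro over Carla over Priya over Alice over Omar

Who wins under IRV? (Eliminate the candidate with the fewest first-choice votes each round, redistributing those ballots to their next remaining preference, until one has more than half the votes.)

Priya

Round 1: Carla 5, Alice 6, Hiro 0, Priya 7, Maya 8, Omar 13. Hiro eliminated.
Round 2: Carla 5, Alice 6, Priya 7, Maya 8, Omar 13. Carla eliminated.
Round 3: Alice 6, Priya 7, Maya 8, Omar 18. Alice eliminated.
Round 4: Priya 13, Maya 8, Omar 18. Maya eliminated.
Round 5: Priya 21, Omar 18. Priya has a majority (≥20).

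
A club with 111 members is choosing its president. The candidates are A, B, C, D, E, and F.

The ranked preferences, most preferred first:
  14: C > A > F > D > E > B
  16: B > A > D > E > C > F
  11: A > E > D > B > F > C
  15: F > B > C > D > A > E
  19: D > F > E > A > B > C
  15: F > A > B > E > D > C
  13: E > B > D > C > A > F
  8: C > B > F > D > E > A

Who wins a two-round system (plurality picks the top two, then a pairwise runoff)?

Round 1 first-place votes: A 11, B 16, C 22, D 19, E 13, F 30. F and C advance.
Runoff: F is ranked above C on 60 ballots, C above F on 51.

F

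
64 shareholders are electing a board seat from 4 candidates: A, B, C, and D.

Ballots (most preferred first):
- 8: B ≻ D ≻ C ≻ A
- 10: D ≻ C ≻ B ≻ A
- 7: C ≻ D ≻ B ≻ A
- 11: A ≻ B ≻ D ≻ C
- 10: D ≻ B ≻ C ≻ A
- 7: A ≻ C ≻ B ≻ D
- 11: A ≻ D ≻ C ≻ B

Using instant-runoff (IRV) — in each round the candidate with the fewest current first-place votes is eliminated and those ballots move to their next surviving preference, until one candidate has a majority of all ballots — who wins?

D

Round 1: A 29, B 8, C 7, D 20. C eliminated.
Round 2: A 29, B 8, D 27. B eliminated.
Round 3: A 29, D 35. D has a majority (≥33).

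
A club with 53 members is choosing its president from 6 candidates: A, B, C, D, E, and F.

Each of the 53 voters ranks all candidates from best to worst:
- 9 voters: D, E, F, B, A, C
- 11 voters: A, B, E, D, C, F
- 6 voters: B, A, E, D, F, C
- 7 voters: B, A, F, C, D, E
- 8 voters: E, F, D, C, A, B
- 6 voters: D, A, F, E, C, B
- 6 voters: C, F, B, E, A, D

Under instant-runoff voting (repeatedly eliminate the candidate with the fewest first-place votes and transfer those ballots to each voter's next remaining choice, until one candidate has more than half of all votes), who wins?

B

Round 1: A 11, B 13, C 6, D 15, E 8, F 0. F eliminated.
Round 2: A 11, B 13, C 6, D 15, E 8. C eliminated.
Round 3: A 11, B 19, D 15, E 8. E eliminated.
Round 4: A 11, B 19, D 23. A eliminated.
Round 5: B 30, D 23. B has a majority (≥27).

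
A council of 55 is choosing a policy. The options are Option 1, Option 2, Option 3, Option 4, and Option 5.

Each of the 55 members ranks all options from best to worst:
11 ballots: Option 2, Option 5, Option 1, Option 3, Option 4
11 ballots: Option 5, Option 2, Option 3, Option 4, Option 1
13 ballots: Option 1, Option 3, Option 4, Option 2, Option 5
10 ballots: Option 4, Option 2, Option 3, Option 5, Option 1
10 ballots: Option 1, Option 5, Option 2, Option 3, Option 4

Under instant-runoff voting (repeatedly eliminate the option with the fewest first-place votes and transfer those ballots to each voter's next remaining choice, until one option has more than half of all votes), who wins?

Round 1: Option 1 23, Option 2 11, Option 3 0, Option 4 10, Option 5 11. Option 3 eliminated.
Round 2: Option 1 23, Option 2 11, Option 4 10, Option 5 11. Option 4 eliminated.
Round 3: Option 1 23, Option 2 21, Option 5 11. Option 5 eliminated.
Round 4: Option 1 23, Option 2 32. Option 2 has a majority (≥28).

Option 2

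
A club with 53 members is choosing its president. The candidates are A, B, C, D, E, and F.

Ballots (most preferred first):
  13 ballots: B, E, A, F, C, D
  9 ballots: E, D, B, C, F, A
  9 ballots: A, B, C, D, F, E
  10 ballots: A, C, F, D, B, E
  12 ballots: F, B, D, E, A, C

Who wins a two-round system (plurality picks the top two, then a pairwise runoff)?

Round 1 first-place votes: A 19, B 13, C 0, D 0, E 9, F 12. A and B advance.
Runoff: A is ranked above B on 19 ballots, B above A on 34.

B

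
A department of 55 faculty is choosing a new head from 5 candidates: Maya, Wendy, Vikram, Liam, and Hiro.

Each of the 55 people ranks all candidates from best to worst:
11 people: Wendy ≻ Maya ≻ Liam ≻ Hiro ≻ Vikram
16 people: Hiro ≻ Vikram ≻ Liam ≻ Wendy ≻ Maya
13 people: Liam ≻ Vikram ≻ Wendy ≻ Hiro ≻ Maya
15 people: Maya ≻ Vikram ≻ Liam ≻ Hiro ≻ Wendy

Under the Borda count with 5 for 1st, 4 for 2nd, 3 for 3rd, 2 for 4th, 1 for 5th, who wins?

Liam

Maya: 11×4 + 16×1 + 13×1 + 15×5 = 148
Wendy: 11×5 + 16×2 + 13×3 + 15×1 = 141
Vikram: 11×1 + 16×4 + 13×4 + 15×4 = 187
Liam: 11×3 + 16×3 + 13×5 + 15×3 = 191
Hiro: 11×2 + 16×5 + 13×2 + 15×2 = 158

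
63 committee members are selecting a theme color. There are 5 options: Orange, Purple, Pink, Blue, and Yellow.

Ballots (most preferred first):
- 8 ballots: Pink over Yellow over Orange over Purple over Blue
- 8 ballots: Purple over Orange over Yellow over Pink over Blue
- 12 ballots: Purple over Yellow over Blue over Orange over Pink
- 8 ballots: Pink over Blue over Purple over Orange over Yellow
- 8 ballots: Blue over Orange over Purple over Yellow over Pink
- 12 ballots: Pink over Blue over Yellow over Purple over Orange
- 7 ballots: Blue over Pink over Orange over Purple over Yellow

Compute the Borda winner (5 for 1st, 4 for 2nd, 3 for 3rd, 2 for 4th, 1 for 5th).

Orange: 8×3 + 8×4 + 12×2 + 8×2 + 8×4 + 12×1 + 7×3 = 161
Purple: 8×2 + 8×5 + 12×5 + 8×3 + 8×3 + 12×2 + 7×2 = 202
Pink: 8×5 + 8×2 + 12×1 + 8×5 + 8×1 + 12×5 + 7×4 = 204
Blue: 8×1 + 8×1 + 12×3 + 8×4 + 8×5 + 12×4 + 7×5 = 207
Yellow: 8×4 + 8×3 + 12×4 + 8×1 + 8×2 + 12×3 + 7×1 = 171

Blue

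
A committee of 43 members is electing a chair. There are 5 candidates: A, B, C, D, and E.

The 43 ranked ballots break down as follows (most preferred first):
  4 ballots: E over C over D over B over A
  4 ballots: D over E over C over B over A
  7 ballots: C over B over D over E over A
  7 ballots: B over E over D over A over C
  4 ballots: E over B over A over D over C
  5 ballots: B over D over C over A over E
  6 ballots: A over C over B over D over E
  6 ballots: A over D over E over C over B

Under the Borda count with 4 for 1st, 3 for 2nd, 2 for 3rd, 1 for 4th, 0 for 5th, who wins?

A: 4×0 + 4×0 + 7×0 + 7×1 + 4×2 + 5×1 + 6×4 + 6×4 = 68
B: 4×1 + 4×1 + 7×3 + 7×4 + 4×3 + 5×4 + 6×2 + 6×0 = 101
C: 4×3 + 4×2 + 7×4 + 7×0 + 4×0 + 5×2 + 6×3 + 6×1 = 82
D: 4×2 + 4×4 + 7×2 + 7×2 + 4×1 + 5×3 + 6×1 + 6×3 = 95
E: 4×4 + 4×3 + 7×1 + 7×3 + 4×4 + 5×0 + 6×0 + 6×2 = 84

B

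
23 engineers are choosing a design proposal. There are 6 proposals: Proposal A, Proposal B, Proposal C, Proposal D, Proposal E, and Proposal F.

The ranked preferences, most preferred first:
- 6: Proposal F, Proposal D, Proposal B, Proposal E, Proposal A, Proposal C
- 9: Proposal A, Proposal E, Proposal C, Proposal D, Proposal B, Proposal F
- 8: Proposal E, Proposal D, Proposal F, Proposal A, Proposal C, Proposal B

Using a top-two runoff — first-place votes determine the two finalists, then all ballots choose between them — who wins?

Round 1 first-place votes: Proposal A 9, Proposal B 0, Proposal C 0, Proposal D 0, Proposal E 8, Proposal F 6. Proposal A and Proposal E advance.
Runoff: Proposal A is ranked above Proposal E on 9 ballots, Proposal E above Proposal A on 14.

Proposal E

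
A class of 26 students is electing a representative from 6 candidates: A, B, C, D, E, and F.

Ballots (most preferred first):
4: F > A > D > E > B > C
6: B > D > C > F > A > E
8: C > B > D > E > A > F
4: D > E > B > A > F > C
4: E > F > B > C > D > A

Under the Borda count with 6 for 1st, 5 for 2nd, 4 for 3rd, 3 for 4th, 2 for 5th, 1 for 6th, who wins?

A: 4×5 + 6×2 + 8×2 + 4×3 + 4×1 = 64
B: 4×2 + 6×6 + 8×5 + 4×4 + 4×4 = 116
C: 4×1 + 6×4 + 8×6 + 4×1 + 4×3 = 92
D: 4×4 + 6×5 + 8×4 + 4×6 + 4×2 = 110
E: 4×3 + 6×1 + 8×3 + 4×5 + 4×6 = 86
F: 4×6 + 6×3 + 8×1 + 4×2 + 4×5 = 78

B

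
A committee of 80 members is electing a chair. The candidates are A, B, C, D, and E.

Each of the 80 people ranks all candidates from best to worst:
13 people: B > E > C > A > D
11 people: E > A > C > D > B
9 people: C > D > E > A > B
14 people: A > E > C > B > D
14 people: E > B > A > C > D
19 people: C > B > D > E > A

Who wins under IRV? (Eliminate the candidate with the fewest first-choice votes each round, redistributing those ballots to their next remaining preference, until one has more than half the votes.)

Round 1: A 14, B 13, C 28, D 0, E 25. D eliminated.
Round 2: A 14, B 13, C 28, E 25. B eliminated.
Round 3: A 14, C 28, E 38. A eliminated.
Round 4: C 28, E 52. E has a majority (≥41).

E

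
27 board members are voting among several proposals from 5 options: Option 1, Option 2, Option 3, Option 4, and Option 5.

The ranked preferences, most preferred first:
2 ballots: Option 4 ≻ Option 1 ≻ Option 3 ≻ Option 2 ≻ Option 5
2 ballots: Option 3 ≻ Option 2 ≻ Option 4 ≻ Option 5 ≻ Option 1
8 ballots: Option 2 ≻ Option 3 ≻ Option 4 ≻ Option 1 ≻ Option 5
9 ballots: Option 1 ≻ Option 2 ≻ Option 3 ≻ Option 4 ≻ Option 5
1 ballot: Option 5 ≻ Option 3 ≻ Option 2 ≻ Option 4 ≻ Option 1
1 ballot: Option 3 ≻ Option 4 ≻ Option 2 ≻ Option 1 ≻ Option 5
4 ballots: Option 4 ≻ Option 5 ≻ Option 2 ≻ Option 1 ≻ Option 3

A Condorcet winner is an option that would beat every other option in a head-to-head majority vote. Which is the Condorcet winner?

Option 2 vs Option 1: 16–11
Option 2 vs Option 3: 21–6
Option 2 vs Option 4: 20–7
Option 2 vs Option 5: 22–5
Option 2 beats every other option.

Option 2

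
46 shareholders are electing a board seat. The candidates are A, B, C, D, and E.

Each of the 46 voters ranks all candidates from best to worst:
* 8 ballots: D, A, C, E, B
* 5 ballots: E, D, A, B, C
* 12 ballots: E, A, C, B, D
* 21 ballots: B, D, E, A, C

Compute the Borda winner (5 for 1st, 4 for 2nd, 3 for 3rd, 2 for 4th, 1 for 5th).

E

A: 8×4 + 5×3 + 12×4 + 21×2 = 137
B: 8×1 + 5×2 + 12×2 + 21×5 = 147
C: 8×3 + 5×1 + 12×3 + 21×1 = 86
D: 8×5 + 5×4 + 12×1 + 21×4 = 156
E: 8×2 + 5×5 + 12×5 + 21×3 = 164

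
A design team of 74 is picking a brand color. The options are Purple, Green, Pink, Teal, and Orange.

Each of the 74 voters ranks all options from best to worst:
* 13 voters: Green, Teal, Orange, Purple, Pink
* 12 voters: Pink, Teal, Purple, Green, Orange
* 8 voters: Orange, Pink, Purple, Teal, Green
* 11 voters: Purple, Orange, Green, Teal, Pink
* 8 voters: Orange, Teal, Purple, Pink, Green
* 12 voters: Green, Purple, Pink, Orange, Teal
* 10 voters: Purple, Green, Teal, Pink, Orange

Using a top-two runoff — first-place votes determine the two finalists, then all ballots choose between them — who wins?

Round 1 first-place votes: Purple 21, Green 25, Pink 12, Teal 0, Orange 16. Green and Purple advance.
Runoff: Green is ranked above Purple on 25 ballots, Purple above Green on 49.

Purple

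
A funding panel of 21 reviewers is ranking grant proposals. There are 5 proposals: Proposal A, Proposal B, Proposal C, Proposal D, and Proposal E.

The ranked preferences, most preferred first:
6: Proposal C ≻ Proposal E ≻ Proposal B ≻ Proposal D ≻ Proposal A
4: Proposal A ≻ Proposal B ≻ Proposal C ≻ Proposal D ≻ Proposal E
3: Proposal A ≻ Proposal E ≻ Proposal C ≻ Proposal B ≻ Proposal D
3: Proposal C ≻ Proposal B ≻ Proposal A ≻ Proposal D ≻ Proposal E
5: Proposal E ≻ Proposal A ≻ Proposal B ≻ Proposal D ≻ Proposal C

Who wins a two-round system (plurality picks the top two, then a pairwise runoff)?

Proposal A

Round 1 first-place votes: Proposal A 7, Proposal B 0, Proposal C 9, Proposal D 0, Proposal E 5. Proposal C and Proposal A advance.
Runoff: Proposal C is ranked above Proposal A on 9 ballots, Proposal A above Proposal C on 12.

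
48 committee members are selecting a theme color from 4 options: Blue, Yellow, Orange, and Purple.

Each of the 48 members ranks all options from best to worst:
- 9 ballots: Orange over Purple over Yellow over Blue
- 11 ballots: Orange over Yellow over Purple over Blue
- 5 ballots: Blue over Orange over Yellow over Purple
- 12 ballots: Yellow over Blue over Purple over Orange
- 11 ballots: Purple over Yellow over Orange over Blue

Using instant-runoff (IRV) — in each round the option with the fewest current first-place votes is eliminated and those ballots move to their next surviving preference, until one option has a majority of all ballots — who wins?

Orange

Round 1: Blue 5, Yellow 12, Orange 20, Purple 11. Blue eliminated.
Round 2: Yellow 12, Orange 25, Purple 11. Orange has a majority (≥25).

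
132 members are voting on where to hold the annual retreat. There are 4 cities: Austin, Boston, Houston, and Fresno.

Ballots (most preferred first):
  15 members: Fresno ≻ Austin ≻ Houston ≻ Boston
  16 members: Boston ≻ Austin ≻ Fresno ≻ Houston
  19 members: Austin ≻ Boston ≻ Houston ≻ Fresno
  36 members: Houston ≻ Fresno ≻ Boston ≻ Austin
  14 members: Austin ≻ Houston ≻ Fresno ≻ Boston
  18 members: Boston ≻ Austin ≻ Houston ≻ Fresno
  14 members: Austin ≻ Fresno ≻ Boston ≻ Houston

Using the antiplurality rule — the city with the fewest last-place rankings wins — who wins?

Last-place votes: Austin 36, Boston 29, Houston 30, Fresno 37.

Boston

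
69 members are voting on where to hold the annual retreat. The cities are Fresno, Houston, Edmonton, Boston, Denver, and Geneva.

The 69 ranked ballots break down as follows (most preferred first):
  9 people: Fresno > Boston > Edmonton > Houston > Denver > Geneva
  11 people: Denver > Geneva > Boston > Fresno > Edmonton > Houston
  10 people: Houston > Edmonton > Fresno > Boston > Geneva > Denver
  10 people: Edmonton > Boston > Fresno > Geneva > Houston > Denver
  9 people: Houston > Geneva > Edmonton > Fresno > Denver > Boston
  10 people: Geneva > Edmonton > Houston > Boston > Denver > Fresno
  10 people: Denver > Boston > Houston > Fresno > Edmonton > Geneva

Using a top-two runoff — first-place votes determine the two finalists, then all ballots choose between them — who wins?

Houston

Round 1 first-place votes: Fresno 9, Houston 19, Edmonton 10, Boston 0, Denver 21, Geneva 10. Denver and Houston advance.
Runoff: Denver is ranked above Houston on 21 ballots, Houston above Denver on 48.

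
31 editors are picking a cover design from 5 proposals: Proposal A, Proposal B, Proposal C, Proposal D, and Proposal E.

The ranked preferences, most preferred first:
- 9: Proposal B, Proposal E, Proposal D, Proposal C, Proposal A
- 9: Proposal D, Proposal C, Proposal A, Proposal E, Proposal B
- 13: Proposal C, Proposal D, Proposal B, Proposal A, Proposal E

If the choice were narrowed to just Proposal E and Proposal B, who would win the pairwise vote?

Proposal E is ranked above Proposal B on 9 ballots; Proposal B above Proposal E on 22.

Proposal B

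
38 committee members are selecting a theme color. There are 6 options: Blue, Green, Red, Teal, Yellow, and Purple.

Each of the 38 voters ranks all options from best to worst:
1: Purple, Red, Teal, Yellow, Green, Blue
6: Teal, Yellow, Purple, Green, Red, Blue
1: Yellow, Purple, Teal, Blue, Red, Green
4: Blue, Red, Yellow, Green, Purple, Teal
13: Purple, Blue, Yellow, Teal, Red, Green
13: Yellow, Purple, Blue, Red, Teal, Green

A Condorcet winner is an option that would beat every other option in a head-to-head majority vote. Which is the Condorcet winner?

Yellow vs Blue: 21–17
Yellow vs Green: 38–0
Yellow vs Red: 33–5
Yellow vs Teal: 31–7
Yellow vs Purple: 24–14
Yellow beats every other option.

Yellow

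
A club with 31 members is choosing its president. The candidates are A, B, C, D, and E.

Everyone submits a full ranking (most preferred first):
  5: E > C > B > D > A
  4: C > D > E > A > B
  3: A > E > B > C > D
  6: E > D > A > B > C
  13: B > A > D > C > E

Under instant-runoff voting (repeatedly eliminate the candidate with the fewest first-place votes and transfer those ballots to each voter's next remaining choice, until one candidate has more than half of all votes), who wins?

E

Round 1: A 3, B 13, C 4, D 0, E 11. D eliminated.
Round 2: A 3, B 13, C 4, E 11. A eliminated.
Round 3: B 13, C 4, E 14. C eliminated.
Round 4: B 13, E 18. E has a majority (≥16).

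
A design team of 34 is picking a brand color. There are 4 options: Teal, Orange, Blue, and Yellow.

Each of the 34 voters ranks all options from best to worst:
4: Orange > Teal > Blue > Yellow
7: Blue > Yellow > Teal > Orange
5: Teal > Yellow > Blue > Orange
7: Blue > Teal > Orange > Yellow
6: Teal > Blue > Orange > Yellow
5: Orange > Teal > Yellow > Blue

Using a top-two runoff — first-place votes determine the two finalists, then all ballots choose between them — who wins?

Round 1 first-place votes: Teal 11, Orange 9, Blue 14, Yellow 0. Blue and Teal advance.
Runoff: Blue is ranked above Teal on 14 ballots, Teal above Blue on 20.

Teal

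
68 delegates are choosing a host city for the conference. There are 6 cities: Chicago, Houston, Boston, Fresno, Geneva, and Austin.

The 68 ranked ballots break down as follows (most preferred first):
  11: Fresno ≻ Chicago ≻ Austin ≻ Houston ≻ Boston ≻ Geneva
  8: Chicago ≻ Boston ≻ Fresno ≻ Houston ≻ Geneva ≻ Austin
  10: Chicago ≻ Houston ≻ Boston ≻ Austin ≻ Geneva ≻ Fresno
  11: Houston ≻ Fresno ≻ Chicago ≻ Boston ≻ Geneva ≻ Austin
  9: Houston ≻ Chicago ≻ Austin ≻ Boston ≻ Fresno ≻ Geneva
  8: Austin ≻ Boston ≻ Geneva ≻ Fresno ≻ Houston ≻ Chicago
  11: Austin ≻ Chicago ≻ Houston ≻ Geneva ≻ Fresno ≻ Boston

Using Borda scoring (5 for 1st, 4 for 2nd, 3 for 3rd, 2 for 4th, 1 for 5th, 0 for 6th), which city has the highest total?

Chicago: 11×4 + 8×5 + 10×5 + 11×3 + 9×4 + 8×0 + 11×4 = 247
Houston: 11×2 + 8×2 + 10×4 + 11×5 + 9×5 + 8×1 + 11×3 = 219
Boston: 11×1 + 8×4 + 10×3 + 11×2 + 9×2 + 8×4 + 11×0 = 145
Fresno: 11×5 + 8×3 + 10×0 + 11×4 + 9×1 + 8×2 + 11×1 = 159
Geneva: 11×0 + 8×1 + 10×1 + 11×1 + 9×0 + 8×3 + 11×2 = 75
Austin: 11×3 + 8×0 + 10×2 + 11×0 + 9×3 + 8×5 + 11×5 = 175

Chicago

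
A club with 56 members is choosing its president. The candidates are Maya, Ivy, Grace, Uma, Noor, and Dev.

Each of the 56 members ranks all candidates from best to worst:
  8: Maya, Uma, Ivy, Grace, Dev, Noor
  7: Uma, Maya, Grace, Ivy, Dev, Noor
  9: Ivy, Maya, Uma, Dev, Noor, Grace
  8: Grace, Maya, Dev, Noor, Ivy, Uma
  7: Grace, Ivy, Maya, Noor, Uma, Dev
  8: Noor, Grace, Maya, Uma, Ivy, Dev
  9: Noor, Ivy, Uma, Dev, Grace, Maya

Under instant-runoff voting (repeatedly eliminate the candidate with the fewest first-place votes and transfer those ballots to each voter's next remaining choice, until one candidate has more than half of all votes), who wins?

Round 1: Maya 8, Ivy 9, Grace 15, Uma 7, Noor 17, Dev 0. Dev eliminated.
Round 2: Maya 8, Ivy 9, Grace 15, Uma 7, Noor 17. Uma eliminated.
Round 3: Maya 15, Ivy 9, Grace 15, Noor 17. Ivy eliminated.
Round 4: Maya 24, Grace 15, Noor 17. Grace eliminated.
Round 5: Maya 39, Noor 17. Maya has a majority (≥29).

Maya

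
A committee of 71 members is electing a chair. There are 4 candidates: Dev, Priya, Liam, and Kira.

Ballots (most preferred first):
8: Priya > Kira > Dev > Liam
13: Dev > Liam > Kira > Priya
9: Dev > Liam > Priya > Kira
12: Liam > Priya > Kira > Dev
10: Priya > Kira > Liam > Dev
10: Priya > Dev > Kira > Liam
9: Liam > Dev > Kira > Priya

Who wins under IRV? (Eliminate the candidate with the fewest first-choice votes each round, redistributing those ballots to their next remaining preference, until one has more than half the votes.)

Round 1: Dev 22, Priya 28, Liam 21, Kira 0. Kira eliminated.
Round 2: Dev 22, Priya 28, Liam 21. Liam eliminated.
Round 3: Dev 31, Priya 40. Priya has a majority (≥36).

Priya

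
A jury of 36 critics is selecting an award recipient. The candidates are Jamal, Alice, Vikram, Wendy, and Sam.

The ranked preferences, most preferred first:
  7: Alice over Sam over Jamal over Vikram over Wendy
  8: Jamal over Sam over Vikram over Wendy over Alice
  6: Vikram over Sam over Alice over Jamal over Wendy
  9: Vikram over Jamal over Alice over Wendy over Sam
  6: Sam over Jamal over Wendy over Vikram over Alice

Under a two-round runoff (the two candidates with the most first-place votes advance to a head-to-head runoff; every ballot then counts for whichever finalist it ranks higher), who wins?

Round 1 first-place votes: Jamal 8, Alice 7, Vikram 15, Wendy 0, Sam 6. Vikram and Jamal advance.
Runoff: Vikram is ranked above Jamal on 15 ballots, Jamal above Vikram on 21.

Jamal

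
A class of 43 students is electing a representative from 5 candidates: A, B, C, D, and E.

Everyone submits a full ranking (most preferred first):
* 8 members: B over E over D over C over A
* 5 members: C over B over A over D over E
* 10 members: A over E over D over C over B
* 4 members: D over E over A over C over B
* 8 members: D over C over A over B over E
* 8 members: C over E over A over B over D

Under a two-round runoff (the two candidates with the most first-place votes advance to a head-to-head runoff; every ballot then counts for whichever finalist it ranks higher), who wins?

Round 1 first-place votes: A 10, B 8, C 13, D 12, E 0. C and D advance.
Runoff: C is ranked above D on 13 ballots, D above C on 30.

D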